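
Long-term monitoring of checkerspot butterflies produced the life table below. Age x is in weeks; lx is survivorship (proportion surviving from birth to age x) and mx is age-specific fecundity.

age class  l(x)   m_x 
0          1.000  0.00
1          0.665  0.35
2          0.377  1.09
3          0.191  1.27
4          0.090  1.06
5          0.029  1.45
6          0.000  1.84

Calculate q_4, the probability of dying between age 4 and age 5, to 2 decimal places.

q_4 = (l_4 − l_5) / l_4 = (0.09 − 0.029) / 0.09
     = 0.061 / 0.09 = 0.677778… → 0.68

0.68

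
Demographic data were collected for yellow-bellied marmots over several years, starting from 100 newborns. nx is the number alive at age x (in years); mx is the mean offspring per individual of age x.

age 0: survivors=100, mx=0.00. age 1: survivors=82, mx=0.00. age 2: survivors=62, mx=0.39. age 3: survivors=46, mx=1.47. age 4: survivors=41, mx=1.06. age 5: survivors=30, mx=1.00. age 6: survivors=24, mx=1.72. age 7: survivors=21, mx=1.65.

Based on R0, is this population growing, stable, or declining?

lx = nx/n0 = nx/100: 1, 0.82, 0.62, 0.46, 0.41, 0.3, 0.24, 0.21
R0 = Σ lx·mx = 0 + 0 + 0.2418 + 0.6762 + 0.4346 + 0.3 + 0.4128 + 0.3465 = 2.4119
R0 > 1, so the population is growing.

growing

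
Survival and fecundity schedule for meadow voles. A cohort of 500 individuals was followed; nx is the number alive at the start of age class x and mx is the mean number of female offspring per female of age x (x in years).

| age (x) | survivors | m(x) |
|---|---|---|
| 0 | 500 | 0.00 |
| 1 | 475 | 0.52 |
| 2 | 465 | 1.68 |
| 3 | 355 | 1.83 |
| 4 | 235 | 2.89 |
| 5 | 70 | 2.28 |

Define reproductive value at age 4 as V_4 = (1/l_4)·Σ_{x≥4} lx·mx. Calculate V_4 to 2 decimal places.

lx = nx/n0 = nx/500: 1, 0.95, 0.93, 0.71, 0.47, 0.14
lx·mx for x ≥ 4: 1.3583, 0.3192 → sum = 1.6775
V_4 = 1.6775 / l_4 = 1.6775 / 0.47 = 3.569149… → 3.57

3.57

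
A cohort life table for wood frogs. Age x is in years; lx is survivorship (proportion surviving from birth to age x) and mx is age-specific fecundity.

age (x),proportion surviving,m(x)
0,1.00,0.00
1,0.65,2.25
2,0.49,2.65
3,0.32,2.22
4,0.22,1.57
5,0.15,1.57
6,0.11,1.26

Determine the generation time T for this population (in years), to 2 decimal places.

lx·mx: 0, 1.4625, 1.2985, 0.7104, 0.3454, 0.2355, 0.1386 → R0 = 4.1909
x·lx·mx: 0, 1.4625, 2.597, 2.1312, 1.3816, 1.1775, 0.8316 → Σ = 9.5814
T = 9.5814 / 4.1909 = 2.286239… → 2.29

2.29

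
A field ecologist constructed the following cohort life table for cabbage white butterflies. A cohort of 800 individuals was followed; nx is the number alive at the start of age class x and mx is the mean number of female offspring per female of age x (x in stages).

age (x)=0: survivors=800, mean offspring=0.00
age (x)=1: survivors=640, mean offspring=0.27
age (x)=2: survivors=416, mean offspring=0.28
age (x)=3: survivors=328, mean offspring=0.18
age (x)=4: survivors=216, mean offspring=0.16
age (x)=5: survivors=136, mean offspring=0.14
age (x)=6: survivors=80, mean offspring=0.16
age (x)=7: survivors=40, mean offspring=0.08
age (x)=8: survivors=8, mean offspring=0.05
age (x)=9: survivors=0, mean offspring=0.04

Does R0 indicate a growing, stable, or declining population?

declining

lx = nx/n0 = nx/800: 1, 0.8, 0.52, 0.41, 0.27, 0.17, 0.1, 0.05, 0.01, 0
R0 = Σ lx·mx = 0 + 0.216 + 0.1456 + 0.0738 + 0.0432 + 0.0238 + 0.016 + 0.004 + 0.0005 + 0 = 0.5229
R0 < 1, so the population is declining.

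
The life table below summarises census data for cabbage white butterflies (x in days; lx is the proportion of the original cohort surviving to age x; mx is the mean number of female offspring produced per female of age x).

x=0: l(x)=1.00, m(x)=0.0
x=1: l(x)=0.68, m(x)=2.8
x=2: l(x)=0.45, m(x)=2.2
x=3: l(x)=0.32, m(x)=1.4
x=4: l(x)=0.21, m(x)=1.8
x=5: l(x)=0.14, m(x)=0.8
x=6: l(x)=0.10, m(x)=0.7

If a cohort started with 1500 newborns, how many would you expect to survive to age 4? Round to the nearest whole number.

Expected survivors = N0 · l_4 = 1500 × 0.21 = 315 → 315

315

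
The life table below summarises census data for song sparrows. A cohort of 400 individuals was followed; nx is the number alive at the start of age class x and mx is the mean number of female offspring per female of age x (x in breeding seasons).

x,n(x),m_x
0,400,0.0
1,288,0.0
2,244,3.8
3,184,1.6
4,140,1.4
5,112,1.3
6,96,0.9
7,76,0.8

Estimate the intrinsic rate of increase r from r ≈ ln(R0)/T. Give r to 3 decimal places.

lx = nx/n0 = nx/400: 1, 0.72, 0.61, 0.46, 0.35, 0.28, 0.24, 0.19
R0 = Σ lx·mx = 0 + 0 + 2.318 + 0.736 + 0.49 + 0.364 + 0.216 + 0.152 = 4.276
Σ x·lx·mx = 12.984; T = 12.984/4.276 = 3.03648…
r ≈ ln(R0)/T = ln(4.276)/3.03648… = 0.47852… → 0.479

0.479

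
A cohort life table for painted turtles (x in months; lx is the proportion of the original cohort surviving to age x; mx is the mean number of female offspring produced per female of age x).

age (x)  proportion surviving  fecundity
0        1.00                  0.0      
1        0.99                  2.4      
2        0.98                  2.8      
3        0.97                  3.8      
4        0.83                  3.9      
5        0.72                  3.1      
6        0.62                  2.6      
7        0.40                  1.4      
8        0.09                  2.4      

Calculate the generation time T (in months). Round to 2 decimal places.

3.50

lx·mx: 0, 2.376, 2.744, 3.686, 3.237, 2.232, 1.612, 0.56, 0.216 → R0 = 16.663
x·lx·mx: 0, 2.376, 5.488, 11.058, 12.948, 11.16, 9.672, 3.92, 1.728 → Σ = 58.35
T = 58.35 / 16.663 = 3.50177… → 3.50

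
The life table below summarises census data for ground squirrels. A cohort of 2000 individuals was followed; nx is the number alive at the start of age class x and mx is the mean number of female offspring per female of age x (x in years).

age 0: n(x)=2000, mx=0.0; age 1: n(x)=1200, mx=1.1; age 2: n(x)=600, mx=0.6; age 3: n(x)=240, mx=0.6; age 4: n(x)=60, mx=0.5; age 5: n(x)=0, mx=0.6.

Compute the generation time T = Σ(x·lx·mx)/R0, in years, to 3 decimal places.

lx = nx/n0 = nx/2000: 1, 0.6, 0.3, 0.12, 0.03, 0
lx·mx: 0, 0.66, 0.18, 0.072, 0.015, 0 → R0 = 0.927
x·lx·mx: 0, 0.66, 0.36, 0.216, 0.06, 0 → Σ = 1.296
T = 1.296 / 0.927 = 1.398058… → 1.398

1.398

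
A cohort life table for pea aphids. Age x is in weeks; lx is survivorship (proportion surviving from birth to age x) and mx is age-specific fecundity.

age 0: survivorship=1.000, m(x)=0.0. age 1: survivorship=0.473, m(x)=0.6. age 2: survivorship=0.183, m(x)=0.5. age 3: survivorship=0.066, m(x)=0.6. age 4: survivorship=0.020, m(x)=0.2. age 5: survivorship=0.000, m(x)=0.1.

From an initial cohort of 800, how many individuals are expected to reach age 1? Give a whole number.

Expected survivors = N0 · l_1 = 800 × 0.473 = 378.4 → 378

378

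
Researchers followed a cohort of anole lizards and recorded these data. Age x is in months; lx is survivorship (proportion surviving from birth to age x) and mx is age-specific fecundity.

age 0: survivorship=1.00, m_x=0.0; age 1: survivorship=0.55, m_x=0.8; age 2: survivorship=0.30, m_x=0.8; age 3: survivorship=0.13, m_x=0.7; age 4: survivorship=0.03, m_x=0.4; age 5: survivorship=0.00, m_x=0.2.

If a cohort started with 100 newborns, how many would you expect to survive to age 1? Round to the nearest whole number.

Expected survivors = N0 · l_1 = 100 × 0.55 = 55 → 55

55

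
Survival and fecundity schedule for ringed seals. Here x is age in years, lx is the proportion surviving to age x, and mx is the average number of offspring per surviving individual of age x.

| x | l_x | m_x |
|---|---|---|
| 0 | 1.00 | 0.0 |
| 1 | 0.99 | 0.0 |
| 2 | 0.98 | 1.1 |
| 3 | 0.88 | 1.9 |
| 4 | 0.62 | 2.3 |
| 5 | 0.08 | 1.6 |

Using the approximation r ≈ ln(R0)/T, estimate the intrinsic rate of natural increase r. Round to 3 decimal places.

0.465

R0 = Σ lx·mx = 0 + 0 + 1.078 + 1.672 + 1.426 + 0.128 = 4.304
Σ x·lx·mx = 13.516; T = 13.516/4.304 = 3.14033…
r ≈ ln(R0)/T = ln(4.304)/3.14033… = 0.46477… → 0.465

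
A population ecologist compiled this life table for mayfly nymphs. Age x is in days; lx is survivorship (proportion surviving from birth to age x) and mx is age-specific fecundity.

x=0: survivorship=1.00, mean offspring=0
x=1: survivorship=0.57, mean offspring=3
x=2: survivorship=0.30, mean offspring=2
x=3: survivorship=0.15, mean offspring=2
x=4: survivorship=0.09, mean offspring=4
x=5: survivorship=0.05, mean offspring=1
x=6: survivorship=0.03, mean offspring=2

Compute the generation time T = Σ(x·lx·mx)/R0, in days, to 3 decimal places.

lx·mx: 0, 1.71, 0.6, 0.3, 0.36, 0.05, 0.06 → R0 = 3.08
x·lx·mx: 0, 1.71, 1.2, 0.9, 1.44, 0.25, 0.36 → Σ = 5.86
T = 5.86 / 3.08 = 1.902597… → 1.903

1.903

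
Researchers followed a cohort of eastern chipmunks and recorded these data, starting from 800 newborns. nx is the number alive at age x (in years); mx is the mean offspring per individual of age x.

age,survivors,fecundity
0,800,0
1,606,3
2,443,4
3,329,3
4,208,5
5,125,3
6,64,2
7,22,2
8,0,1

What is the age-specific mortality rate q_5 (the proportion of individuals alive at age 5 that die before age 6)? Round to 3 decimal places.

lx = nx/n0 = nx/800: 1, 0.7575, 0.55375, 0.41125, 0.26, 0.15625, 0.08, 0.0275, 0
q_5 = (l_5 − l_6) / l_5 = (0.15625 − 0.08) / 0.15625
     = 0.07625 / 0.15625 = 0.488 → 0.488

0.488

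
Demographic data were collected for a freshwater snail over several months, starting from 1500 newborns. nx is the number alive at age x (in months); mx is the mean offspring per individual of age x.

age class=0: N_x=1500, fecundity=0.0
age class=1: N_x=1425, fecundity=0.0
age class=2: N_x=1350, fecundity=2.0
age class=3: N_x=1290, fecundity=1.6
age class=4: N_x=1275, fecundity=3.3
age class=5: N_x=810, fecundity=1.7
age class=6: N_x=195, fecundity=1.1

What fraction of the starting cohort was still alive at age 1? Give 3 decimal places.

0.950

l_1 = n_1/n_0 = 1425/1500 = 0.95 → 0.950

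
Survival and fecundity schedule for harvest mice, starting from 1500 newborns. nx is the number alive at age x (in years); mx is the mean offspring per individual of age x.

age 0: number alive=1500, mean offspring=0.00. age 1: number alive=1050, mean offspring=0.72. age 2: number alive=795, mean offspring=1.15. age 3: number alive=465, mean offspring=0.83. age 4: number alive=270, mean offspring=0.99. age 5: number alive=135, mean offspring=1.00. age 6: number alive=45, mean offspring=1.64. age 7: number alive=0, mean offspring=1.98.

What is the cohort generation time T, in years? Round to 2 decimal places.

2.34

lx = nx/n0 = nx/1500: 1, 0.7, 0.53, 0.31, 0.18, 0.09, 0.03, 0
lx·mx: 0, 0.504, 0.6095, 0.2573, 0.1782, 0.09, 0.0492, 0 → R0 = 1.6882
x·lx·mx: 0, 0.504, 1.219, 0.7719, 0.7128, 0.45, 0.2952, 0 → Σ = 3.9529
T = 3.9529 / 1.6882 = 2.341488… → 2.34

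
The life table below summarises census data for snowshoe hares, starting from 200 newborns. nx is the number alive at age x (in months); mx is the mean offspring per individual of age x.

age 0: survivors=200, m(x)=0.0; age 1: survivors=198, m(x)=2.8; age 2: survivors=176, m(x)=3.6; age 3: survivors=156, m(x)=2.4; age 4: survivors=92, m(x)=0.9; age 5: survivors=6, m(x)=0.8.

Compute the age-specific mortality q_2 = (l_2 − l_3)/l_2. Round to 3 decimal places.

0.114

lx = nx/n0 = nx/200: 1, 0.99, 0.88, 0.78, 0.46, 0.03
q_2 = (l_2 − l_3) / l_2 = (0.88 − 0.78) / 0.88
     = 0.1 / 0.88 = 0.113636… → 0.114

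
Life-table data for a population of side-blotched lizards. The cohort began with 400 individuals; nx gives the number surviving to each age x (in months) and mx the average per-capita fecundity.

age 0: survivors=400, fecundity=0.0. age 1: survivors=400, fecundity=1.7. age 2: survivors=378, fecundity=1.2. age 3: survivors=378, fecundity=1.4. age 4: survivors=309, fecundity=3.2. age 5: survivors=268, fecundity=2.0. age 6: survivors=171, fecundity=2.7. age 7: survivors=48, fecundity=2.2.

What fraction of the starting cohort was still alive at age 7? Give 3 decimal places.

l_7 = n_7/n_0 = 48/400 = 0.12 → 0.120

0.120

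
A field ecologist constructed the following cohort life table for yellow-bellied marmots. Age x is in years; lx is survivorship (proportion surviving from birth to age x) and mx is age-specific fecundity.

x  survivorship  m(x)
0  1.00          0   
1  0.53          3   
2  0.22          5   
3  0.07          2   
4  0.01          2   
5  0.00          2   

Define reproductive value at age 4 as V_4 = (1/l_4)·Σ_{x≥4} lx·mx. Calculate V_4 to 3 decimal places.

lx·mx for x ≥ 4: 0.02, 0 → sum = 0.02
V_4 = 0.02 / l_4 = 0.02 / 0.01 = 2 → 2.000

2.000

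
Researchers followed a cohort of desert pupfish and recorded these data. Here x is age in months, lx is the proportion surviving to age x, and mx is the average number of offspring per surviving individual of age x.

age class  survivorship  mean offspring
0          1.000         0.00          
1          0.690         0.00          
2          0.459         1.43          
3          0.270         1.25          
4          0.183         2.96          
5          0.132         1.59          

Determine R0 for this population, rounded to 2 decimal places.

1.75

lx·mx by age: 0, 0, 0.65637, 0.3375, 0.54168, 0.20988
R0 = Σ lx·mx = 1.74543 → 1.75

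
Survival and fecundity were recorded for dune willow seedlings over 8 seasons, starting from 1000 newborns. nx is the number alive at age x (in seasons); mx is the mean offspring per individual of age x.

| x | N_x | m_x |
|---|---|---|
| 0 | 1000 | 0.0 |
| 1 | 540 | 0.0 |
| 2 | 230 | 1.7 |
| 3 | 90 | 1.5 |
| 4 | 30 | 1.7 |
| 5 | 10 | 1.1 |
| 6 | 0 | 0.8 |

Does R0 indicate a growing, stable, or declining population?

declining

lx = nx/n0 = nx/1000: 1, 0.54, 0.23, 0.09, 0.03, 0.01, 0
R0 = Σ lx·mx = 0 + 0 + 0.391 + 0.135 + 0.051 + 0.011 + 0 = 0.588
R0 < 1, so the population is declining.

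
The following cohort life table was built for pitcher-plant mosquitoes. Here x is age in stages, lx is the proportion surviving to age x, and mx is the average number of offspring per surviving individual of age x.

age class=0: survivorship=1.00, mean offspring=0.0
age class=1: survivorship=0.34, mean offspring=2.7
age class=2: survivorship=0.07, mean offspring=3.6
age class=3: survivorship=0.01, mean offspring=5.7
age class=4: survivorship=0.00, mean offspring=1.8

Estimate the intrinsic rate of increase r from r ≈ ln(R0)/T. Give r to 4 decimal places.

0.1576

R0 = Σ lx·mx = 0 + 0.918 + 0.252 + 0.057 + 0 = 1.227
Σ x·lx·mx = 1.593; T = 1.593/1.227 = 1.29829…
r ≈ ln(R0)/T = ln(1.227)/1.29829… = 0.157571… → 0.1576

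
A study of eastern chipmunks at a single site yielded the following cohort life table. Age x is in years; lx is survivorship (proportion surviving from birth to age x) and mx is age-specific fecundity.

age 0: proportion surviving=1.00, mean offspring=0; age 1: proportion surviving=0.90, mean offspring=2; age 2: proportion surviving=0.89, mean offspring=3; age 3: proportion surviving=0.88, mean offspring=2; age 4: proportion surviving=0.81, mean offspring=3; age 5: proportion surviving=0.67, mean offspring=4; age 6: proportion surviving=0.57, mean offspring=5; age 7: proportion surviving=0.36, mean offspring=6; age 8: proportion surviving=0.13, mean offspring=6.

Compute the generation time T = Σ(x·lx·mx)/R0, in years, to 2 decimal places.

lx·mx: 0, 1.8, 2.67, 1.76, 2.43, 2.68, 2.85, 2.16, 0.78 → R0 = 17.13
x·lx·mx: 0, 1.8, 5.34, 5.28, 9.72, 13.4, 17.1, 15.12, 6.24 → Σ = 74
T = 74 / 17.13 = 4.319907… → 4.32

4.32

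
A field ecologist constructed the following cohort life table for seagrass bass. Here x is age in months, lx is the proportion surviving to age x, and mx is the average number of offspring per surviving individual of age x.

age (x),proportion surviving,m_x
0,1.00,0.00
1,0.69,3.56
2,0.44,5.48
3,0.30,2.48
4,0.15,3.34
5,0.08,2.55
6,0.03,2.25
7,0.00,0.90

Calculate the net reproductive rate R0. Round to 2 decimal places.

6.38

lx·mx by age: 0, 2.4564, 2.4112, 0.744, 0.501, 0.204, 0.0675, 0
R0 = Σ lx·mx = 6.3841 → 6.38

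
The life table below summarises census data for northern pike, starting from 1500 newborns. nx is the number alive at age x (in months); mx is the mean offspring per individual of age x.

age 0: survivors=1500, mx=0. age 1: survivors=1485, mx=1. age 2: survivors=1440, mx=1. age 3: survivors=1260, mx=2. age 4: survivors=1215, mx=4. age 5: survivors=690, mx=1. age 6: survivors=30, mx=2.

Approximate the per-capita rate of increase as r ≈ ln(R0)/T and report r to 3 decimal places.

0.628

lx = nx/n0 = nx/1500: 1, 0.99, 0.96, 0.84, 0.81, 0.46, 0.02
R0 = Σ lx·mx = 0 + 0.99 + 0.96 + 1.68 + 3.24 + 0.46 + 0.04 = 7.37
Σ x·lx·mx = 23.45; T = 23.45/7.37 = 3.18182…
r ≈ ln(R0)/T = ln(7.37)/3.18182… = 0.62776… → 0.628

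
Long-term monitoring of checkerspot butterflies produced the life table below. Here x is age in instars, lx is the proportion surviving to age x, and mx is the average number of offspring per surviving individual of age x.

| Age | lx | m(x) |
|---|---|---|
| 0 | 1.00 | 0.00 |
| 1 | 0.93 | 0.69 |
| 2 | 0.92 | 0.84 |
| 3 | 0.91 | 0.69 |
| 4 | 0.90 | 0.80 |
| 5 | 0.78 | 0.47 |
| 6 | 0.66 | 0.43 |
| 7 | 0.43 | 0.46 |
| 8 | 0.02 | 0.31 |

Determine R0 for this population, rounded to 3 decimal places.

3.617

lx·mx by age: 0, 0.6417, 0.7728, 0.6279, 0.72, 0.3666, 0.2838, 0.1978, 0.0062
R0 = Σ lx·mx = 3.6168 → 3.617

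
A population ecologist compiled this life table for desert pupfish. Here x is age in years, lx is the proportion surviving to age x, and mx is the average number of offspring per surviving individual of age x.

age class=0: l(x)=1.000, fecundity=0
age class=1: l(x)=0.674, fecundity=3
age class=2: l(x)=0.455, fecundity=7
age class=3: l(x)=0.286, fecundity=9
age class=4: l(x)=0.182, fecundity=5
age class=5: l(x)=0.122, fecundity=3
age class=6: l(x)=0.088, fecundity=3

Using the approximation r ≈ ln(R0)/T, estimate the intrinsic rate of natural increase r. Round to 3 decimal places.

0.898

R0 = Σ lx·mx = 0 + 2.022 + 3.185 + 2.574 + 0.91 + 0.366 + 0.264 = 9.321
Σ x·lx·mx = 23.168; T = 23.168/9.321 = 2.48557…
r ≈ ln(R0)/T = ln(9.321)/2.48557… = 0.89809… → 0.898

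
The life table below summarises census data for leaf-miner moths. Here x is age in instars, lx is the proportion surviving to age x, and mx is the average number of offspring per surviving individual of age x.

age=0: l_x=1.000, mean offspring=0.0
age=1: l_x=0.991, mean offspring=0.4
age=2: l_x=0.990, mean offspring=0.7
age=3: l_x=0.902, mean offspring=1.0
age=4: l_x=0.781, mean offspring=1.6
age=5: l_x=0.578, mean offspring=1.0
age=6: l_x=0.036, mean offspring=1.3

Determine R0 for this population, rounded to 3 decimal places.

lx·mx by age: 0, 0.3964, 0.693, 0.902, 1.2496, 0.578, 0.0468
R0 = Σ lx·mx = 3.8658 → 3.866

3.866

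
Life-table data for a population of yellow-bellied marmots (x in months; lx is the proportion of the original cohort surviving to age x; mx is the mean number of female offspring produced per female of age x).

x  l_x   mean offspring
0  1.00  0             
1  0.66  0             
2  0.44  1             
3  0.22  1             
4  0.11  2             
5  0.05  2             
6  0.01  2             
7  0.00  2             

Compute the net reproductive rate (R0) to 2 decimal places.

1.00

lx·mx by age: 0, 0, 0.44, 0.22, 0.22, 0.1, 0.02, 0
R0 = Σ lx·mx = 1 → 1.00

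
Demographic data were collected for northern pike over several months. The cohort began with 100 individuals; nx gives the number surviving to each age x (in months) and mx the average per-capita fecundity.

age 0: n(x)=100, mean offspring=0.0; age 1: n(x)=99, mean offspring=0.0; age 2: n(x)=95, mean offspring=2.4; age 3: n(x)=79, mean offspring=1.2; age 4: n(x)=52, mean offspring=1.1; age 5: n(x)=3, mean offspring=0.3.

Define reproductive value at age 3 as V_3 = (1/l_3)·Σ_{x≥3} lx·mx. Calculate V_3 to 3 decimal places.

lx = nx/n0 = nx/100: 1, 0.99, 0.95, 0.79, 0.52, 0.03
lx·mx for x ≥ 3: 0.948, 0.572, 0.009 → sum = 1.529
V_3 = 1.529 / l_3 = 1.529 / 0.79 = 1.935443… → 1.935

1.935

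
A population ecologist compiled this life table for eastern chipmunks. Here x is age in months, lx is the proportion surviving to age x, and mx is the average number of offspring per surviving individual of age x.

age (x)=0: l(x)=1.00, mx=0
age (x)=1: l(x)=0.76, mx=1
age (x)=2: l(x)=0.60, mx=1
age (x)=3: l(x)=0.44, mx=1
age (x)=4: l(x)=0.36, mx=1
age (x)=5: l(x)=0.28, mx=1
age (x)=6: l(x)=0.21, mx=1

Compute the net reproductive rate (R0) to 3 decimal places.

2.650

lx·mx by age: 0, 0.76, 0.6, 0.44, 0.36, 0.28, 0.21
R0 = Σ lx·mx = 2.65 → 2.650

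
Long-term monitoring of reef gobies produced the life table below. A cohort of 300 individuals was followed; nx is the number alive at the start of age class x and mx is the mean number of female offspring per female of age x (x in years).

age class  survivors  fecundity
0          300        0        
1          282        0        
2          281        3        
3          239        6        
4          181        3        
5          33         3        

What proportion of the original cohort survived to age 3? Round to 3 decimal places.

l_3 = n_3/n_0 = 239/300 = 0.796667… → 0.797

0.797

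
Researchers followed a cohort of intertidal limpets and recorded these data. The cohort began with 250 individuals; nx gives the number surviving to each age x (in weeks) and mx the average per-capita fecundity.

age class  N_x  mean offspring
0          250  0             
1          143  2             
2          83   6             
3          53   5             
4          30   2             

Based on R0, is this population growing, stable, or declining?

lx = nx/n0 = nx/250: 1, 0.572, 0.332, 0.212, 0.12
R0 = Σ lx·mx = 0 + 1.144 + 1.992 + 1.06 + 0.24 = 4.436
R0 > 1, so the population is growing.

growing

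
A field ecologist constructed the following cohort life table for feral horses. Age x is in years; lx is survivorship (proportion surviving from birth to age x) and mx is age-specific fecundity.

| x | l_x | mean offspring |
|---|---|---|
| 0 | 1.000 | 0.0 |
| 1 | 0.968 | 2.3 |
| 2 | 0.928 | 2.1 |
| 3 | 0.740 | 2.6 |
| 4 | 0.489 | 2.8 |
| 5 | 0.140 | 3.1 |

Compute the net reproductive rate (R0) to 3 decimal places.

7.902

lx·mx by age: 0, 2.2264, 1.9488, 1.924, 1.3692, 0.434
R0 = Σ lx·mx = 7.9024 → 7.902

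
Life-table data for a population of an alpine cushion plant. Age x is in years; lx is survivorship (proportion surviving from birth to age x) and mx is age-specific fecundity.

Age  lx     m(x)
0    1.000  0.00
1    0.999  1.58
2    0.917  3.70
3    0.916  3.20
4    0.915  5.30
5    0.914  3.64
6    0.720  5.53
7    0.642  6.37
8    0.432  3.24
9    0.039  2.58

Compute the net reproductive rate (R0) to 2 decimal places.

lx·mx by age: 0, 1.57842, 3.3929, 2.9312, 4.8495, 3.32696, 3.9816, 4.08954, 1.39968, 0.10062
R0 = Σ lx·mx = 25.65042 → 25.65

25.65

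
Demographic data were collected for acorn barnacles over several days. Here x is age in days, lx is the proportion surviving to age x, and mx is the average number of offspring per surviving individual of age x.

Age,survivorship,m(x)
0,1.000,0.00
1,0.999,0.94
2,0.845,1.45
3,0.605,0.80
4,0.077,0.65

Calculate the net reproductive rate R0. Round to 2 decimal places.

lx·mx by age: 0, 0.93906, 1.22525, 0.484, 0.05005
R0 = Σ lx·mx = 2.69836 → 2.70

2.70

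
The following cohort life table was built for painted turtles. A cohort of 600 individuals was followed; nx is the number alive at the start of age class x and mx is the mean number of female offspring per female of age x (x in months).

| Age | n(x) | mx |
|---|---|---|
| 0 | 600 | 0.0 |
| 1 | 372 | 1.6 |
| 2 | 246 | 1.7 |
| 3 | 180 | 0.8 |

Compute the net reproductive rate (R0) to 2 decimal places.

lx = nx/n0 = nx/600: 1, 0.62, 0.41, 0.3
lx·mx by age: 0, 0.992, 0.697, 0.24
R0 = Σ lx·mx = 1.929 → 1.93

1.93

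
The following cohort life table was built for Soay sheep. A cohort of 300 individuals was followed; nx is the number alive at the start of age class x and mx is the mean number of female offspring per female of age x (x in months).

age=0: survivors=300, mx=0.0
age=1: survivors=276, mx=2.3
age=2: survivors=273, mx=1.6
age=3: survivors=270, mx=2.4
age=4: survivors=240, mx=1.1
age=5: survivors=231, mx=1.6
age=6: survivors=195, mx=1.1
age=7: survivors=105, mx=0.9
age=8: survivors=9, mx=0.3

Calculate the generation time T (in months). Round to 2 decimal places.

lx = nx/n0 = nx/300: 1, 0.92, 0.91, 0.9, 0.8, 0.77, 0.65, 0.35, 0.03
lx·mx: 0, 2.116, 1.456, 2.16, 0.88, 1.232, 0.715, 0.315, 0.009 → R0 = 8.883
x·lx·mx: 0, 2.116, 2.912, 6.48, 3.52, 6.16, 4.29, 2.205, 0.072 → Σ = 27.755
T = 27.755 / 8.883 = 3.124507… → 3.12

3.12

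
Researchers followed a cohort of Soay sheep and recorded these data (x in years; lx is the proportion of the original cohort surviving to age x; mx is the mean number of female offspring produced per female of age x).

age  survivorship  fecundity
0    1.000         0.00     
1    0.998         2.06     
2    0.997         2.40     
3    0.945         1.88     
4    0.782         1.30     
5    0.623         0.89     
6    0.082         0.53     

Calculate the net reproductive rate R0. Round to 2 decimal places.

lx·mx by age: 0, 2.05588, 2.3928, 1.7766, 1.0166, 0.55447, 0.04346
R0 = Σ lx·mx = 7.83981 → 7.84

7.84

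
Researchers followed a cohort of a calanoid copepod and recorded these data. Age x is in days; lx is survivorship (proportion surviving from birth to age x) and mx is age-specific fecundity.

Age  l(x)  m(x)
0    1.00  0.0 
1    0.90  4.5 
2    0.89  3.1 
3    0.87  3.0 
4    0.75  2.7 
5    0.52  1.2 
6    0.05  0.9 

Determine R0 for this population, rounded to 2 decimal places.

12.11

lx·mx by age: 0, 4.05, 2.759, 2.61, 2.025, 0.624, 0.045
R0 = Σ lx·mx = 12.113 → 12.11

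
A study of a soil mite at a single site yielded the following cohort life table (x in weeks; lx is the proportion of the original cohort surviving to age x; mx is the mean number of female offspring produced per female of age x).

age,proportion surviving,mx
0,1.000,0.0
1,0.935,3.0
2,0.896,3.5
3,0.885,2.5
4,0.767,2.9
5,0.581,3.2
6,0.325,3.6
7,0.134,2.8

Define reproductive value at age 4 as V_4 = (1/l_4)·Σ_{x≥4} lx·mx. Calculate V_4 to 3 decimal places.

7.339

lx·mx for x ≥ 4: 2.2243, 1.8592, 1.17, 0.3752 → sum = 5.6287
V_4 = 5.6287 / l_4 = 5.6287 / 0.767 = 7.338592… → 7.339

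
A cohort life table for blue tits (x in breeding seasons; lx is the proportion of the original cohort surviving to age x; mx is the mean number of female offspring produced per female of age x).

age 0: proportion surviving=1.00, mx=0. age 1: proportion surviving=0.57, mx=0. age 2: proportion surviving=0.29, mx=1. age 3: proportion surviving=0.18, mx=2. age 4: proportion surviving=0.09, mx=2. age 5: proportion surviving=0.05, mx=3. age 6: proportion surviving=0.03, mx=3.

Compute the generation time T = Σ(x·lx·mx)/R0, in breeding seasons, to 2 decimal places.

lx·mx: 0, 0, 0.29, 0.36, 0.18, 0.15, 0.09 → R0 = 1.07
x·lx·mx: 0, 0, 0.58, 1.08, 0.72, 0.75, 0.54 → Σ = 3.67
T = 3.67 / 1.07 = 3.429907… → 3.43

3.43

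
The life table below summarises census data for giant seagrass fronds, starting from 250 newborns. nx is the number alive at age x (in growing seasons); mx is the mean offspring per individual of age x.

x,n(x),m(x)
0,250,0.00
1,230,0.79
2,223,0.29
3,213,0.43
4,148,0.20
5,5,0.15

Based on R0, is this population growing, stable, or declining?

growing

lx = nx/n0 = nx/250: 1, 0.92, 0.892, 0.852, 0.592, 0.02
R0 = Σ lx·mx = 0 + 0.7268 + 0.25868 + 0.36636 + 0.1184 + 0.003 = 1.47324
R0 > 1, so the population is growing.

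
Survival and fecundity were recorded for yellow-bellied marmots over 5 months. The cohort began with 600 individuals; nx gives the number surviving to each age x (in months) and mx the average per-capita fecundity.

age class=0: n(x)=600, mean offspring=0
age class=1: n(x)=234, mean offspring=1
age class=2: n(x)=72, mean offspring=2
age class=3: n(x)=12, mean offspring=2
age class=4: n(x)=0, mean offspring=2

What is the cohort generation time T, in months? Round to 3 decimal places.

1.478

lx = nx/n0 = nx/600: 1, 0.39, 0.12, 0.02, 0
lx·mx: 0, 0.39, 0.24, 0.04, 0 → R0 = 0.67
x·lx·mx: 0, 0.39, 0.48, 0.12, 0 → Σ = 0.99
T = 0.99 / 0.67 = 1.477612… → 1.478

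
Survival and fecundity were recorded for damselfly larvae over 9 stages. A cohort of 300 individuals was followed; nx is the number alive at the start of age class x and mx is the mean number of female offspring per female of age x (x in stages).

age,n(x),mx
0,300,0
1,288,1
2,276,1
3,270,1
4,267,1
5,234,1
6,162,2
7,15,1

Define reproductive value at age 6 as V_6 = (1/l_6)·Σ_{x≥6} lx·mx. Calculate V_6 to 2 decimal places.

2.09

lx = nx/n0 = nx/300: 1, 0.96, 0.92, 0.9, 0.89, 0.78, 0.54, 0.05
lx·mx for x ≥ 6: 1.08, 0.05 → sum = 1.13
V_6 = 1.13 / l_6 = 1.13 / 0.54 = 2.092593… → 2.09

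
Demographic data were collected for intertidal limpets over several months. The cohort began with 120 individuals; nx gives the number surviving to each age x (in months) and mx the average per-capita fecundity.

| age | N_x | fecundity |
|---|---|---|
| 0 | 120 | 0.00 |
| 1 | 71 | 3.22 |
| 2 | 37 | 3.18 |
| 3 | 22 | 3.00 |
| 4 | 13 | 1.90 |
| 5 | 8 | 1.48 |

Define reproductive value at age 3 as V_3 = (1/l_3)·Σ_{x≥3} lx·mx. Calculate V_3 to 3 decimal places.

4.661

lx = nx/n0 = nx/120: 1, 0.59167…, 0.30833…, 0.18333…, 0.10833…, 0.06667…
lx·mx for x ≥ 3: 0.55…, 0.205833…, 0.098667… → sum = 0.8545…
V_3 = 0.8545… / l_3 = 0.8545… / 0.183333… = 4.660909… → 4.661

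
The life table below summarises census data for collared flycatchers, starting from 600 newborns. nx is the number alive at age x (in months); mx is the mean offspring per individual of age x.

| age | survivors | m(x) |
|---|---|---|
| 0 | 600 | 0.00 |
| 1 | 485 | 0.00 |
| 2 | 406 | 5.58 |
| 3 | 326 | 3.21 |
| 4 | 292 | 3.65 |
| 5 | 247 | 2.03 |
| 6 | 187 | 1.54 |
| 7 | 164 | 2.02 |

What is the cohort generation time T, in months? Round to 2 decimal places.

3.36

lx = nx/n0 = nx/600: 1, 0.80833…, 0.67667…, 0.54333…, 0.48667…, 0.41167…, 0.31167…, 0.27333…
lx·mx: 0, 0, 3.7758…, 1.7441…, 1.776333…, 0.835683…, 0.479967…, 0.552133… → R0 = 9.164017…
x·lx·mx: 0, 0, 7.5516…, 5.2323…, 7.105333…, 4.178417…, 2.8798…, 3.864933… → Σ = 30.812383…
T = 30.812383… / 9.164017… = 3.362323… → 3.36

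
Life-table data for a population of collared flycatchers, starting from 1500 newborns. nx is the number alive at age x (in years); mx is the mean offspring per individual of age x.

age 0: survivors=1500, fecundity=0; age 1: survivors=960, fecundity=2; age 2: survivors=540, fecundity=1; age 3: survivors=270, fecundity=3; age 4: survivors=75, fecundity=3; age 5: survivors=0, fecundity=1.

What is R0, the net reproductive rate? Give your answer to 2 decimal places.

lx = nx/n0 = nx/1500: 1, 0.64, 0.36, 0.18, 0.05, 0
lx·mx by age: 0, 1.28, 0.36, 0.54, 0.15, 0
R0 = Σ lx·mx = 2.33 → 2.33

2.33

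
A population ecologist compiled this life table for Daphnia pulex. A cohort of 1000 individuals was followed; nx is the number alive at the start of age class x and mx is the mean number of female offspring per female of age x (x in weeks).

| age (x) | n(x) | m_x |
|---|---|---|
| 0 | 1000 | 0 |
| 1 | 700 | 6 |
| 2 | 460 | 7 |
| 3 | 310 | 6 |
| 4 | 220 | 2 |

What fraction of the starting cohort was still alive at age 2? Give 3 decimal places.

l_2 = n_2/n_0 = 460/1000 = 0.46 → 0.460

0.460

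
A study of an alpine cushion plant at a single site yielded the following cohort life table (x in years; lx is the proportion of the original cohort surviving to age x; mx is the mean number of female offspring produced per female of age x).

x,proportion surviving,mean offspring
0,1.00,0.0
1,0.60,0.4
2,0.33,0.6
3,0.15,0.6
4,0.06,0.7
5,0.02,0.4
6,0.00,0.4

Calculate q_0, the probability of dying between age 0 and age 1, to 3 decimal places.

q_0 = (l_0 − l_1) / l_0 = (1 − 0.6) / 1
     = 0.4 / 1 = 0.4 → 0.400

0.400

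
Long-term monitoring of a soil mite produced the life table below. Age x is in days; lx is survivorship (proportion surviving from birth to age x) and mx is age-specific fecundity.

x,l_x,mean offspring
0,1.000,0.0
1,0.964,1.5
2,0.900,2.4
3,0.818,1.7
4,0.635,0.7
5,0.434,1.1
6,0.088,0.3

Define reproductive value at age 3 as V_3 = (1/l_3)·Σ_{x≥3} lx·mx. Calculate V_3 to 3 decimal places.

2.859

lx·mx for x ≥ 3: 1.3906, 0.4445, 0.4774, 0.0264 → sum = 2.3389
V_3 = 2.3389 / l_3 = 2.3389 / 0.818 = 2.859291… → 2.859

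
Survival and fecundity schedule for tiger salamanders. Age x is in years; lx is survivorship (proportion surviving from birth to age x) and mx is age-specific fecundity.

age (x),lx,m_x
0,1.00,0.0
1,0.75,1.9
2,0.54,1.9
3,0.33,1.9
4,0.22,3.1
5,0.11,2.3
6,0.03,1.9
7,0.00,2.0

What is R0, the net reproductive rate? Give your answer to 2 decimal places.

lx·mx by age: 0, 1.425, 1.026, 0.627, 0.682, 0.253, 0.057, 0
R0 = Σ lx·mx = 4.07 → 4.07

4.07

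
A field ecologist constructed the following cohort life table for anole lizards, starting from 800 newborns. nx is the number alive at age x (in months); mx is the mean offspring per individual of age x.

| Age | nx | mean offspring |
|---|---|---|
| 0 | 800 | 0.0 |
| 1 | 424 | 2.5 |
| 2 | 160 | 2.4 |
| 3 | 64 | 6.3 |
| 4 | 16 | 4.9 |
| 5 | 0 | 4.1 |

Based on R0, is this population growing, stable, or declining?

growing

lx = nx/n0 = nx/800: 1, 0.53, 0.2, 0.08, 0.02, 0
R0 = Σ lx·mx = 0 + 1.325 + 0.48 + 0.504 + 0.098 + 0 = 2.407
R0 > 1, so the population is growing.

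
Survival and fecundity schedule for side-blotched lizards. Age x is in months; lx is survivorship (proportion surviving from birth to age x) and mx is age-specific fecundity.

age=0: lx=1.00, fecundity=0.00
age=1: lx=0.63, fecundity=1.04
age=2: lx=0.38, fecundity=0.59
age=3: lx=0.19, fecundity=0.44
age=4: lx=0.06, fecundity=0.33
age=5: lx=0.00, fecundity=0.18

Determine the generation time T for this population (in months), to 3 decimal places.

1.459

lx·mx: 0, 0.6552, 0.2242, 0.0836, 0.0198, 0 → R0 = 0.9828
x·lx·mx: 0, 0.6552, 0.4484, 0.2508, 0.0792, 0 → Σ = 1.4336
T = 1.4336 / 0.9828 = 1.458689… → 1.459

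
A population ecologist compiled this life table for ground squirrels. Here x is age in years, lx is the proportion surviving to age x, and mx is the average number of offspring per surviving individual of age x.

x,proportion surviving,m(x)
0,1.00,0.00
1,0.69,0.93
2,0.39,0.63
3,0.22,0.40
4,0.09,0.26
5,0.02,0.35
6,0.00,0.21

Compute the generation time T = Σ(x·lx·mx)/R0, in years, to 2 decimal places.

lx·mx: 0, 0.6417, 0.2457, 0.088, 0.0234, 0.007, 0 → R0 = 1.0058
x·lx·mx: 0, 0.6417, 0.4914, 0.264, 0.0936, 0.035, 0 → Σ = 1.5257
T = 1.5257 / 1.0058 = 1.516902… → 1.52

1.52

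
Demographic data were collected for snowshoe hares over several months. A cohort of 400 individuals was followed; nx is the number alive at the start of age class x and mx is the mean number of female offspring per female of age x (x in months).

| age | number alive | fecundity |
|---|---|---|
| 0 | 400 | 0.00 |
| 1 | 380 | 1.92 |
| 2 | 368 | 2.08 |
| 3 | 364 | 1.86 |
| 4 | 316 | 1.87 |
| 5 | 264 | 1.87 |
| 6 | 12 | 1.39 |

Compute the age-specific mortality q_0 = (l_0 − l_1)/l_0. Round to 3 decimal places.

0.050

lx = nx/n0 = nx/400: 1, 0.95, 0.92, 0.91, 0.79, 0.66, 0.03
q_0 = (l_0 − l_1) / l_0 = (1 − 0.95) / 1
     = 0.05 / 1 = 0.05 → 0.050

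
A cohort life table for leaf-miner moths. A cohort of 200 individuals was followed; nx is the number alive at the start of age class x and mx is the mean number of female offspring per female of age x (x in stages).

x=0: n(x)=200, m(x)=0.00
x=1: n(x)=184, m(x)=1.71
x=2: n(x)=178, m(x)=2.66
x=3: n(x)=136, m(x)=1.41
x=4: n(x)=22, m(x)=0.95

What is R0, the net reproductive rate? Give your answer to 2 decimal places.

lx = nx/n0 = nx/200: 1, 0.92, 0.89, 0.68, 0.11
lx·mx by age: 0, 1.5732, 2.3674, 0.9588, 0.1045
R0 = Σ lx·mx = 5.0039 → 5.00

5.00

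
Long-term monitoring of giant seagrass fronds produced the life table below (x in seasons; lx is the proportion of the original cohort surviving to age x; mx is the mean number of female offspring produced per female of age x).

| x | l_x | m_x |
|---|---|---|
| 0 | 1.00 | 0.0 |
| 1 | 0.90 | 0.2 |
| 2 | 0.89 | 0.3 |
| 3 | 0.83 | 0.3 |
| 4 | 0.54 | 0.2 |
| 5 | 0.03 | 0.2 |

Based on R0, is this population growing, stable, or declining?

R0 = Σ lx·mx = 0 + 0.18 + 0.267 + 0.249 + 0.108 + 0.006 = 0.81
R0 < 1, so the population is declining.

declining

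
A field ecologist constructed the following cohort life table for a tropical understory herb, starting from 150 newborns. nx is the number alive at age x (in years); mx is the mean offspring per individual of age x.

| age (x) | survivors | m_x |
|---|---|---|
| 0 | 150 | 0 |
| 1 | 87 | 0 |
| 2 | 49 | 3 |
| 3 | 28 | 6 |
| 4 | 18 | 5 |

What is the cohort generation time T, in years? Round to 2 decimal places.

2.86

lx = nx/n0 = nx/150: 1, 0.58, 0.32667…, 0.18667…, 0.12
lx·mx: 0, 0, 0.98…, 1.12…, 0.6 → R0 = 2.7…
x·lx·mx: 0, 0, 1.96…, 3.36…, 2.4 → Σ = 7.72…
T = 7.72… / 2.7… = 2.859259… → 2.86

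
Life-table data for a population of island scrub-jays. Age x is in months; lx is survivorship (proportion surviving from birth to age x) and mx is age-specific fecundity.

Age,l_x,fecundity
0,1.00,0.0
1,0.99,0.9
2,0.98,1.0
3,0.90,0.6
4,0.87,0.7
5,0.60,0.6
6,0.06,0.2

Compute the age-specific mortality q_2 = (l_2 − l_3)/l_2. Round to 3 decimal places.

0.082

q_2 = (l_2 − l_3) / l_2 = (0.98 − 0.9) / 0.98
     = 0.08 / 0.98 = 0.081633… → 0.082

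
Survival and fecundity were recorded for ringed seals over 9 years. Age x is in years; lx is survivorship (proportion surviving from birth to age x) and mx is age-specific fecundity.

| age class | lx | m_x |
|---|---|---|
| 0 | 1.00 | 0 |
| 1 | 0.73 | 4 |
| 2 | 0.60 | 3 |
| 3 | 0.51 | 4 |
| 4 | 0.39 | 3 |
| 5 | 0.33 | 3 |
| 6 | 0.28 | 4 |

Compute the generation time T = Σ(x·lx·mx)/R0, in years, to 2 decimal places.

2.89

lx·mx: 0, 2.92, 1.8, 2.04, 1.17, 0.99, 1.12 → R0 = 10.04
x·lx·mx: 0, 2.92, 3.6, 6.12, 4.68, 4.95, 6.72 → Σ = 28.99
T = 28.99 / 10.04 = 2.88745… → 2.89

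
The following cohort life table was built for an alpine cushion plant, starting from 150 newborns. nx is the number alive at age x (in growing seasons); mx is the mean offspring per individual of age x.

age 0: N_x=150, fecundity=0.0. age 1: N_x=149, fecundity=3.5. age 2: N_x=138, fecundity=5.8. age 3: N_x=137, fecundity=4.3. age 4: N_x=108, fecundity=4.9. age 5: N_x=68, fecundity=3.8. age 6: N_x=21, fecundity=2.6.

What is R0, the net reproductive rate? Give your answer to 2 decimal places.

18.35

lx = nx/n0 = nx/150: 1, 0.99333…, 0.92, 0.91333…, 0.72, 0.45333…, 0.14
lx·mx by age: 0, 3.476667…, 5.336, 3.927333…, 3.528, 1.722667…, 0.364
R0 = Σ lx·mx = 18.354667… → 18.35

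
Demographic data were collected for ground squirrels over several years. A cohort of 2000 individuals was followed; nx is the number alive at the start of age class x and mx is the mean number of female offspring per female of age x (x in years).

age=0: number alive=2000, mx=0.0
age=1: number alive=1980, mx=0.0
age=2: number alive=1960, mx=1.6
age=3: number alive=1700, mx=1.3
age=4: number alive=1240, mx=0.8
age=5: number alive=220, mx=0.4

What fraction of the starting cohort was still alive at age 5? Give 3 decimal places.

0.110

l_5 = n_5/n_0 = 220/2000 = 0.11 → 0.110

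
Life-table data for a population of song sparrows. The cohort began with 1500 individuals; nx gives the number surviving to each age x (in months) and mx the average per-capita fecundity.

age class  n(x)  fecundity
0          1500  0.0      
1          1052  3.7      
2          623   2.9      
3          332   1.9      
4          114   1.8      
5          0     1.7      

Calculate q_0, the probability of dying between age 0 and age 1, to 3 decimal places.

lx = nx/n0 = nx/1500: 1, 0.70133…, 0.41533…, 0.22133…, 0.076, 0
q_0 = (l_0 − l_1) / l_0 = (1 − 0.701333…) / 1
     = 0.298667… / 1 = 0.298667… → 0.299

0.299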